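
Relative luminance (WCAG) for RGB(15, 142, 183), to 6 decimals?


Linearize each channel (sRGB transfer function): c = v/255; c_lin = c/12.92 if c ≤ 0.04045, else ((c+0.055)/1.055)^2.4
  R: 15/255 ≈ 0.058824 > 0.04045 → ((0.058824+0.055)/1.055)^2.4 ≈ 0.004777
  G: 142/255 ≈ 0.556863 > 0.04045 → ((0.556863+0.055)/1.055)^2.4 ≈ 0.270498
  B: 183/255 ≈ 0.717647 > 0.04045 → ((0.717647+0.055)/1.055)^2.4 ≈ 0.473531
R_lin = 0.004777, G_lin = 0.270498, B_lin = 0.473531
L = 0.2126×R + 0.7152×G + 0.0722×B
L = 0.2126×0.004777 + 0.7152×0.270498 + 0.0722×0.473531
L ≈ 0.228665


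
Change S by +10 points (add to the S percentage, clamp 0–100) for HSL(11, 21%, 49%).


Original S = 21%
Adjustment = +10 percentage points
New S = 21 + (10) = 31
Clamp to [0, 100] → 31
= HSL(11°, 31%, 49%)


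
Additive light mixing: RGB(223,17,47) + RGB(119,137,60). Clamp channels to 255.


Additive: each channel = min(255, C₁+C₂)
R: 223+119 = 342 → 255
G: 17+137 = 154 → 154
B: 47+60 = 107 → 107
= RGB(255, 154, 107)


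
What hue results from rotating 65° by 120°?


New hue = (H + rotation) mod 360
New hue = (65 + 120) mod 360
= 185 mod 360
= 185°


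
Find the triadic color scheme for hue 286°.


Triadic: equally spaced at 120° intervals
H1 = 286°
H2 = (286 + 120) mod 360 = 46°
H3 = (286 + 240) mod 360 = 166°
Triadic = 286°, 46°, 166°


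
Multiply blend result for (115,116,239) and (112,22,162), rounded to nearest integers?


Multiply: C = A×B/255, rounded to nearest integer
R: 115×112/255 = 12880/255 ≈ 50.510 → 51
G: 116×22/255 = 2552/255 ≈ 10.008 → 10
B: 239×162/255 = 38718/255 ≈ 151.835 → 152
= RGB(51, 10, 152)


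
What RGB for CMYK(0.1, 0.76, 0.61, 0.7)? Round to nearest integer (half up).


R = 255 × (1-C) × (1-K) = 255 × 0.90 × 0.30 = 68.85 → 69
G = 255 × (1-M) × (1-K) = 255 × 0.24 × 0.30 = 18.36 → 18
B = 255 × (1-Y) × (1-K) = 255 × 0.39 × 0.30 = 29.835 → 30
= RGB(69, 18, 30)


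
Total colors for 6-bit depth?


Colors = 2^bits = 2^6
= 64 colors


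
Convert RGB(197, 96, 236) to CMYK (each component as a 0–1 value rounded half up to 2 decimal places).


R'=197/255≈0.7725, G'=96/255≈0.3765, B'=236/255≈0.9255
K = 1 - max(R',G',B') = 1 - 236/255 = 19/255 = 0.07450… → 0.07
(1-R'-K)/(1-K) simplifies to (max-R)/max with max = 236:
C = (236-197)/236 = 39/236 = 0.16525… → 0.17
M = (236-96)/236 = 140/236 = 0.59322… → 0.59
Y = (236-236)/236 = 0/236 = 0 → 0.00
= CMYK(0.17, 0.59, 0.00, 0.07)


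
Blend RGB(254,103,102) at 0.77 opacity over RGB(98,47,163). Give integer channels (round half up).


C = α×F + (1-α)×B, with 1-α = 0.23
R: 0.77×254 + 0.23×98 = 195.58 + 22.54 = 218.12 → 218
G: 0.77×103 + 0.23×47 = 79.31 + 10.81 = 90.12 → 90
B: 0.77×102 + 0.23×163 = 78.54 + 37.49 = 116.03 → 116
= RGB(218, 90, 116)


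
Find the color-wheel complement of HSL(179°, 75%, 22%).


Complement = opposite side of color wheel = hue + 180°
H' = (179 + 180) mod 360 = 359°
S and L unchanged.
= HSL(359°, 75%, 22%)


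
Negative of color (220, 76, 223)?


Invert: (255-R, 255-G, 255-B)
R: 255-220 = 35
G: 255-76 = 179
B: 255-223 = 32
= RGB(35, 179, 32)


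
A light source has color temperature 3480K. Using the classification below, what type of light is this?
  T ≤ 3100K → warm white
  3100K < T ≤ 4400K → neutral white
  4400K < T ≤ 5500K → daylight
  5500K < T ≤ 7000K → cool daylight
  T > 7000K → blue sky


Temperature: 3480K
3100K < 3480K ≤ 4400K → neutral white
Classification: neutral white


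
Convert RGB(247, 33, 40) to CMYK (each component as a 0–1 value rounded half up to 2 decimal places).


R'=247/255≈0.9686, G'=33/255≈0.1294, B'=40/255≈0.1569
K = 1 - max(R',G',B') = 1 - 247/255 = 8/255 = 0.03137… → 0.03
(1-R'-K)/(1-K) simplifies to (max-R)/max with max = 247:
C = (247-247)/247 = 0/247 = 0 → 0.00
M = (247-33)/247 = 214/247 = 0.86639… → 0.87
Y = (247-40)/247 = 207/247 = 0.83805… → 0.84
= CMYK(0.00, 0.87, 0.84, 0.03)


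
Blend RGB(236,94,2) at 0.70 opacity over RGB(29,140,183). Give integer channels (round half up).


C = α×F + (1-α)×B, with 1-α = 0.30
R: 0.70×236 + 0.30×29 = 165.20 + 8.70 = 173.90 → 174
G: 0.70×94 + 0.30×140 = 65.80 + 42.00 = 107.80 → 108
B: 0.70×2 + 0.30×183 = 1.40 + 54.90 = 56.30 → 56
= RGB(174, 108, 56)


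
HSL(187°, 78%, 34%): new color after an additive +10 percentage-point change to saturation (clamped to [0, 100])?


Original S = 78%
Adjustment = +10 percentage points
New S = 78 + (10) = 88
Clamp to [0, 100] → 88
= HSL(187°, 88%, 34%)


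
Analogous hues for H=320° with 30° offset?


Base hue: 320°
Left analog: (320 - 30) mod 360 = 290°
Right analog: (320 + 30) mod 360 = 350°
Analogous hues = 290° and 350°


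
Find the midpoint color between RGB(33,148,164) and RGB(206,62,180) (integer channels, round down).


Midpoint: each channel = ⌊(C₁+C₂)/2⌋
R: ⌊(33+206)/2⌋ = 119
G: ⌊(148+62)/2⌋ = 105
B: ⌊(164+180)/2⌋ = 172
= RGB(119, 105, 172)


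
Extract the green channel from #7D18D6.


Color: #7D18D6
R = 7D = 125
G = 18 = 24
B = D6 = 214
Green = 24


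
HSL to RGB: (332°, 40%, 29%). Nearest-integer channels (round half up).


H=332°, S=0.40, L=0.29
C = (1-|2L-1|)×S = (1-|-0.42|)×0.40 = 0.232
H' = H/60 = 332/60 ≈ 5.5333; X = C×(1-|H' mod 2 - 1|) ≈ 0.1083
m = L - C/2 = 0.29 - 0.116 = 0.174
Sector ⌊H'⌋ = 5 → (R',G',B') = (0.232, 0.0, ≈0.1083)
RGB = ((R'+m)×255, (G'+m)×255, (B'+m)×255) = (103.53, 44.37, 71.978)
Round half up → RGB(104, 44, 72)


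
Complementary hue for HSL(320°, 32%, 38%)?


Complement = opposite side of color wheel = hue + 180°
H' = (320 + 180) mod 360 = 140°
S and L unchanged.
= HSL(140°, 32%, 38%)


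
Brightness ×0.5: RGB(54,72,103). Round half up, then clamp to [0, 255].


Multiply each channel by 0.5, round half up, clamp to [0, 255]
R: 54×0.5 = 27
G: 72×0.5 = 36
B: 103×0.5 = 51.5 → round → 52
= RGB(27, 36, 52)


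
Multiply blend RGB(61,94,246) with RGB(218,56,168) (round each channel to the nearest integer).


Multiply: C = A×B/255, rounded to nearest integer
R: 61×218/255 = 13298/255 ≈ 52.149 → 52
G: 94×56/255 = 5264/255 ≈ 20.643 → 21
B: 246×168/255 = 41328/255 ≈ 162.071 → 162
= RGB(52, 21, 162)


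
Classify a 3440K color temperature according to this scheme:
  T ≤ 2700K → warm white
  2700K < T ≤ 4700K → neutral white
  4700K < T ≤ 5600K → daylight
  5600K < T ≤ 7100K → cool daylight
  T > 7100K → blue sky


Temperature: 3440K
2700K < 3440K ≤ 4700K → neutral white
Classification: neutral white


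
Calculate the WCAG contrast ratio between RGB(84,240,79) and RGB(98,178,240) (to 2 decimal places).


Linearize each sRGB channel c=v/255: c/12.92 if c ≤ 0.04045 else ((c+0.055)/1.055)^2.4
L = 0.2126×R_lin + 0.7152×G_lin + 0.0722×B_lin
Color 1 (84,240,79):
  R=84: 84/255≈0.3294 > 0.04045 → ((0.3294+0.055)/1.055)^2.4 ≈ 0.08866
  G=240: 240/255≈0.9412 > 0.04045 → ((0.9412+0.055)/1.055)^2.4 ≈ 0.87137
  B=79: 79/255≈0.3098 > 0.04045 → ((0.3098+0.055)/1.055)^2.4 ≈ 0.07819
  L1 = 0.2126×0.08866 + 0.7152×0.87137 + 0.0722×0.07819 ≈ 0.64770
Color 2 (98,178,240):
  R=98: 98/255≈0.3843 > 0.04045 → ((0.3843+0.055)/1.055)^2.4 ≈ 0.12214
  G=178: 178/255≈0.6980 > 0.04045 → ((0.6980+0.055)/1.055)^2.4 ≈ 0.44520
  B=240: 240/255≈0.9412 > 0.04045 → ((0.9412+0.055)/1.055)^2.4 ≈ 0.87137
  L2 = 0.2126×0.12214 + 0.7152×0.44520 + 0.0722×0.87137 ≈ 0.40729
Lighter = 0.64770, Darker = 0.40729
Ratio = (L_lighter + 0.05) / (L_darker + 0.05)
Ratio = (0.64770 + 0.05) / (0.40729 + 0.05) = 0.69770 / 0.45729 ≈ 1.5257
Ratio ≈ 1.53:1


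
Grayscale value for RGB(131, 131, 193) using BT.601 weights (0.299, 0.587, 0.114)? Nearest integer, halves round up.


Gray = 0.299×R + 0.587×G + 0.114×B
Gray = 0.299×131 + 0.587×131 + 0.114×193
Gray = 39.169 + 76.897 + 22.002
Gray = 138.068 → round half up → 138
Gray = 138


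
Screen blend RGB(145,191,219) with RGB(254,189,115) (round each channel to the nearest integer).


Screen: C = 255 - (255-A)×(255-B)/255, rounded to nearest integer
R: 255 - (255-145)×(255-254)/255 = 255 - 110/255 ≈ 255 - 0.431 = 254.569 → 255
G: 255 - (255-191)×(255-189)/255 = 255 - 4224/255 ≈ 255 - 16.565 = 238.435 → 238
B: 255 - (255-219)×(255-115)/255 = 255 - 5040/255 ≈ 255 - 19.765 = 235.235 → 235
= RGB(255, 238, 235)


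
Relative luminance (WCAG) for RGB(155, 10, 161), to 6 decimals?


Linearize each channel (sRGB transfer function): c = v/255; c_lin = c/12.92 if c ≤ 0.04045, else ((c+0.055)/1.055)^2.4
  R: 155/255 ≈ 0.607843 > 0.04045 → ((0.607843+0.055)/1.055)^2.4 ≈ 0.327778
  G: 10/255 ≈ 0.039216 ≤ 0.04045 → 0.039216/12.92 ≈ 0.003035
  B: 161/255 ≈ 0.631373 > 0.04045 → ((0.631373+0.055)/1.055)^2.4 ≈ 0.356400
R_lin = 0.327778, G_lin = 0.003035, B_lin = 0.356400
L = 0.2126×R + 0.7152×G + 0.0722×B
L = 0.2126×0.327778 + 0.7152×0.003035 + 0.0722×0.356400
L ≈ 0.097589


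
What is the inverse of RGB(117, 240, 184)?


Invert: (255-R, 255-G, 255-B)
R: 255-117 = 138
G: 255-240 = 15
B: 255-184 = 71
= RGB(138, 15, 71)


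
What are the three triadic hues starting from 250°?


Triadic: equally spaced at 120° intervals
H1 = 250°
H2 = (250 + 120) mod 360 = 10°
H3 = (250 + 240) mod 360 = 130°
Triadic = 250°, 10°, 130°


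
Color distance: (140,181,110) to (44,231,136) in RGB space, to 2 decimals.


d = √[(R₁-R₂)² + (G₁-G₂)² + (B₁-B₂)²]
d = √[(140-44)² + (181-231)² + (110-136)²]
d = √[9216 + 2500 + 676]
d = √12392
d ≈ 111.32


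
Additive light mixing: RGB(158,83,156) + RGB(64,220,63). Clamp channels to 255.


Additive: each channel = min(255, C₁+C₂)
R: 158+64 = 222 → 222
G: 83+220 = 303 → 255
B: 156+63 = 219 → 219
= RGB(222, 255, 219)


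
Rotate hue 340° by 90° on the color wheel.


New hue = (H + rotation) mod 360
New hue = (340 + 90) mod 360
= 430 mod 360
= 70°


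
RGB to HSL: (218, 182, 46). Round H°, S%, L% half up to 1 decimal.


Normalize: R'=218/255≈0.8549, G'=182/255≈0.7137, B'=46/255≈0.1804
Max=218/255, Min=46/255, Δ=Max-Min=172/255
L = (Max+Min)/2 = (218+46)/510 = 264/510 = 0.51764… → L = 51.8%
L > 0.5 → S = Δ/(2-Max-Min) = 172/(510-218-46) = 172/246 = 0.69918… → S = 69.9%
(the 1/255 factors cancel in S and H, so raw channel differences can be used)
Max is R' → H = 60 × (((G-B)/Δ) mod 6) = 60 × (((182-46)/172) mod 6)
  136/172 = 0.7906…
  H = 60 × 0.7906… = 47.441…° → H = 47.4°
= HSL(47.4°, 69.9%, 51.8%)


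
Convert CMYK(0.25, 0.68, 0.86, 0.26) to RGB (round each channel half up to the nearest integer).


R = 255 × (1-C) × (1-K) = 255 × 0.75 × 0.74 = 141.525 → 142
G = 255 × (1-M) × (1-K) = 255 × 0.32 × 0.74 = 60.384 → 60
B = 255 × (1-Y) × (1-K) = 255 × 0.14 × 0.74 = 26.418 → 26
= RGB(142, 60, 26)


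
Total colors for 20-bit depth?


Colors = 2^bits = 2^20
= 1,048,576 colors


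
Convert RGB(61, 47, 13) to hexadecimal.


R = 61 → 3D (hex)
G = 47 → 2F (hex)
B = 13 → 0D (hex)
Hex = #3D2F0D


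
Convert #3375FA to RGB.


33 → 51 (R)
75 → 117 (G)
FA → 250 (B)
= RGB(51, 117, 250)


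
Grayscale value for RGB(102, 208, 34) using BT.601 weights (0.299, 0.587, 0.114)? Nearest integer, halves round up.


Gray = 0.299×R + 0.587×G + 0.114×B
Gray = 0.299×102 + 0.587×208 + 0.114×34
Gray = 30.498 + 122.096 + 3.876
Gray = 156.470 → round half up → 156
Gray = 156


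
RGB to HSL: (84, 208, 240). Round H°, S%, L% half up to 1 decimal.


Normalize: R'=84/255≈0.3294, G'=208/255≈0.8157, B'=240/255≈0.9412
Max=240/255, Min=84/255, Δ=Max-Min=156/255
L = (Max+Min)/2 = (240+84)/510 = 324/510 = 0.63529… → L = 63.5%
L > 0.5 → S = Δ/(2-Max-Min) = 156/(510-240-84) = 156/186 = 0.83870… → S = 83.9%
(the 1/255 factors cancel in S and H, so raw channel differences can be used)
Max is B' → H = 60 × ((R-G)/Δ + 4) = 60 × ((84-208)/156 + 4)
  -124/156 + 4 = -0.7948… + 4 = 3.2051…
  H = 60 × 3.2051… = 192.307…° → H = 192.3°
= HSL(192.3°, 83.9%, 63.5%)


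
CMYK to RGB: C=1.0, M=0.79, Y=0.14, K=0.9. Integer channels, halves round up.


R = 255 × (1-C) × (1-K) = 255 × 0.00 × 0.10 = 0
G = 255 × (1-M) × (1-K) = 255 × 0.21 × 0.10 = 5.355 → 5
B = 255 × (1-Y) × (1-K) = 255 × 0.86 × 0.10 = 21.93 → 22
= RGB(0, 5, 22)


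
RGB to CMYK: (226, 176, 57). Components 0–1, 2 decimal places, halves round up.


R'=226/255≈0.8863, G'=176/255≈0.6902, B'=57/255≈0.2235
K = 1 - max(R',G',B') = 1 - 226/255 = 29/255 = 0.11372… → 0.11
(1-R'-K)/(1-K) simplifies to (max-R)/max with max = 226:
C = (226-226)/226 = 0/226 = 0 → 0.00
M = (226-176)/226 = 50/226 = 0.22123… → 0.22
Y = (226-57)/226 = 169/226 = 0.74778… → 0.75
= CMYK(0.00, 0.22, 0.75, 0.11)


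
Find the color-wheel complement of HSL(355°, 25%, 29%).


Complement = opposite side of color wheel = hue + 180°
H' = (355 + 180) mod 360 = 175°
S and L unchanged.
= HSL(175°, 25%, 29%)


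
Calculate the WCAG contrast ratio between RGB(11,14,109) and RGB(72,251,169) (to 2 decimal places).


Linearize each sRGB channel c=v/255: c/12.92 if c ≤ 0.04045 else ((c+0.055)/1.055)^2.4
L = 0.2126×R_lin + 0.7152×G_lin + 0.0722×B_lin
Color 1 (11,14,109):
  R=11: 11/255≈0.0431 > 0.04045 → ((0.0431+0.055)/1.055)^2.4 ≈ 0.00335
  G=14: 14/255≈0.0549 > 0.04045 → ((0.0549+0.055)/1.055)^2.4 ≈ 0.00439
  B=109: 109/255≈0.4275 > 0.04045 → ((0.4275+0.055)/1.055)^2.4 ≈ 0.15293
  L1 = 0.2126×0.00335 + 0.7152×0.00439 + 0.0722×0.15293 ≈ 0.01489
Color 2 (72,251,169):
  R=72: 72/255≈0.2824 > 0.04045 → ((0.2824+0.055)/1.055)^2.4 ≈ 0.06480
  G=251: 251/255≈0.9843 > 0.04045 → ((0.9843+0.055)/1.055)^2.4 ≈ 0.96469
  B=169: 169/255≈0.6627 > 0.04045 → ((0.6627+0.055)/1.055)^2.4 ≈ 0.39676
  L2 = 0.2126×0.06480 + 0.7152×0.96469 + 0.0722×0.39676 ≈ 0.73237
Lighter = 0.73237, Darker = 0.01489
Ratio = (L_lighter + 0.05) / (L_darker + 0.05)
Ratio = (0.73237 + 0.05) / (0.01489 + 0.05) = 0.78237 / 0.06489 ≈ 12.0562
Ratio ≈ 12.06:1


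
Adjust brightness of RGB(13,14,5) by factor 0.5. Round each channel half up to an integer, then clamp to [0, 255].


Multiply each channel by 0.5, round half up, clamp to [0, 255]
R: 13×0.5 = 6.5 → round → 7
G: 14×0.5 = 7
B: 5×0.5 = 2.5 → round → 3
= RGB(7, 7, 3)


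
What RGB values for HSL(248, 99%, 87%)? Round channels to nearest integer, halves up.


H=248°, S=0.99, L=0.87
C = (1-|2L-1|)×S = (1-|0.74|)×0.99 = 0.2574
H' = H/60 = 248/60 ≈ 4.1333; X = C×(1-|H' mod 2 - 1|) = 0.03432
m = L - C/2 = 0.87 - 0.1287 = 0.7413
Sector ⌊H'⌋ = 4 → (R',G',B') = (0.03432, 0.0, 0.2574)
RGB = ((R'+m)×255, (G'+m)×255, (B'+m)×255) = (197.7831, 189.0315, 254.6685)
Round half up → RGB(198, 189, 255)


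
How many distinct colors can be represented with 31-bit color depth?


Colors = 2^bits = 2^31
= 2,147,483,648 colors


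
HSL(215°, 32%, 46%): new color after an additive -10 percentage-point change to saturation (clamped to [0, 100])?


Original S = 32%
Adjustment = -10 percentage points
New S = 32 + (-10) = 22
Clamp to [0, 100] → 22
= HSL(215°, 22%, 46%)


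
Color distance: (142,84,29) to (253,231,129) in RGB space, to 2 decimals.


d = √[(R₁-R₂)² + (G₁-G₂)² + (B₁-B₂)²]
d = √[(142-253)² + (84-231)² + (29-129)²]
d = √[12321 + 21609 + 10000]
d = √43930
d ≈ 209.59


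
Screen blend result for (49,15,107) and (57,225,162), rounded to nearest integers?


Screen: C = 255 - (255-A)×(255-B)/255, rounded to nearest integer
R: 255 - (255-49)×(255-57)/255 = 255 - 40788/255 ≈ 255 - 159.953 = 95.047 → 95
G: 255 - (255-15)×(255-225)/255 = 255 - 7200/255 ≈ 255 - 28.235 = 226.765 → 227
B: 255 - (255-107)×(255-162)/255 = 255 - 13764/255 ≈ 255 - 53.976 = 201.024 → 201
= RGB(95, 227, 201)


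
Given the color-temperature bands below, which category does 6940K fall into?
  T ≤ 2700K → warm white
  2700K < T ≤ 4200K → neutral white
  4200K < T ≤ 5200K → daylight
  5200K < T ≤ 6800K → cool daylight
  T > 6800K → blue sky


Temperature: 6940K
6940K > 6800K → blue sky
Classification: blue sky


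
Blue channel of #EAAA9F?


Color: #EAAA9F
R = EA = 234
G = AA = 170
B = 9F = 159
Blue = 159


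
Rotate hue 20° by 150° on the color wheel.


New hue = (H + rotation) mod 360
New hue = (20 + 150) mod 360
= 170 mod 360
= 170°


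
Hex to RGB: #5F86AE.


5F → 95 (R)
86 → 134 (G)
AE → 174 (B)
= RGB(95, 134, 174)


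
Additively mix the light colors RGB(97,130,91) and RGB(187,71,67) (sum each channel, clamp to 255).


Additive: each channel = min(255, C₁+C₂)
R: 97+187 = 284 → 255
G: 130+71 = 201 → 201
B: 91+67 = 158 → 158
= RGB(255, 201, 158)


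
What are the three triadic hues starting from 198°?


Triadic: equally spaced at 120° intervals
H1 = 198°
H2 = (198 + 120) mod 360 = 318°
H3 = (198 + 240) mod 360 = 78°
Triadic = 198°, 318°, 78°


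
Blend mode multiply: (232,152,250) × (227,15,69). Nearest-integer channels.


Multiply: C = A×B/255, rounded to nearest integer
R: 232×227/255 = 52664/255 ≈ 206.525 → 207
G: 152×15/255 = 2280/255 ≈ 8.941 → 9
B: 250×69/255 = 17250/255 ≈ 67.647 → 68
= RGB(207, 9, 68)


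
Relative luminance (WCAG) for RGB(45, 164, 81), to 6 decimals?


Linearize each channel (sRGB transfer function): c = v/255; c_lin = c/12.92 if c ≤ 0.04045, else ((c+0.055)/1.055)^2.4
  R: 45/255 ≈ 0.176471 > 0.04045 → ((0.176471+0.055)/1.055)^2.4 ≈ 0.026241
  G: 164/255 ≈ 0.643137 > 0.04045 → ((0.643137+0.055)/1.055)^2.4 ≈ 0.371238
  B: 81/255 ≈ 0.317647 > 0.04045 → ((0.317647+0.055)/1.055)^2.4 ≈ 0.082283
R_lin = 0.026241, G_lin = 0.371238, B_lin = 0.082283
L = 0.2126×R + 0.7152×G + 0.0722×B
L = 0.2126×0.026241 + 0.7152×0.371238 + 0.0722×0.082283
L ≈ 0.277029


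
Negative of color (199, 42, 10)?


Invert: (255-R, 255-G, 255-B)
R: 255-199 = 56
G: 255-42 = 213
B: 255-10 = 245
= RGB(56, 213, 245)


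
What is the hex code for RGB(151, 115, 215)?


R = 151 → 97 (hex)
G = 115 → 73 (hex)
B = 215 → D7 (hex)
Hex = #9773D7


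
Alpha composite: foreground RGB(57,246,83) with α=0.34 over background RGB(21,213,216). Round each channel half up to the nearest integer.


C = α×F + (1-α)×B, with 1-α = 0.66
R: 0.34×57 + 0.66×21 = 19.38 + 13.86 = 33.24 → 33
G: 0.34×246 + 0.66×213 = 83.64 + 140.58 = 224.22 → 224
B: 0.34×83 + 0.66×216 = 28.22 + 142.56 = 170.78 → 171
= RGB(33, 224, 171)


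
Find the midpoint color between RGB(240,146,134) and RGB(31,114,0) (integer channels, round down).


Midpoint: each channel = ⌊(C₁+C₂)/2⌋
R: ⌊(240+31)/2⌋ = 135
G: ⌊(146+114)/2⌋ = 130
B: ⌊(134+0)/2⌋ = 67
= RGB(135, 130, 67)


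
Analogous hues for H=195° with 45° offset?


Base hue: 195°
Left analog: (195 - 45) mod 360 = 150°
Right analog: (195 + 45) mod 360 = 240°
Analogous hues = 150° and 240°


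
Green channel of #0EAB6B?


Color: #0EAB6B
R = 0E = 14
G = AB = 171
B = 6B = 107
Green = 171


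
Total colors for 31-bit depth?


Colors = 2^bits = 2^31
= 2,147,483,648 colors


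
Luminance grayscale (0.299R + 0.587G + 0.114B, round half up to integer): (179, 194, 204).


Gray = 0.299×R + 0.587×G + 0.114×B
Gray = 0.299×179 + 0.587×194 + 0.114×204
Gray = 53.521 + 113.878 + 23.256
Gray = 190.655 → round half up → 191
Gray = 191


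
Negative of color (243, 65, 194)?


Invert: (255-R, 255-G, 255-B)
R: 255-243 = 12
G: 255-65 = 190
B: 255-194 = 61
= RGB(12, 190, 61)


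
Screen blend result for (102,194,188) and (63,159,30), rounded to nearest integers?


Screen: C = 255 - (255-A)×(255-B)/255, rounded to nearest integer
R: 255 - (255-102)×(255-63)/255 = 255 - 29376/255 ≈ 255 - 115.200 = 139.800 → 140
G: 255 - (255-194)×(255-159)/255 = 255 - 5856/255 ≈ 255 - 22.965 = 232.035 → 232
B: 255 - (255-188)×(255-30)/255 = 255 - 15075/255 ≈ 255 - 59.118 = 195.882 → 196
= RGB(140, 232, 196)


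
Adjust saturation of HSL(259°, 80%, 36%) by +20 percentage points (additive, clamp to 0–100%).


Original S = 80%
Adjustment = +20 percentage points
New S = 80 + (20) = 100
Clamp to [0, 100] → 100
= HSL(259°, 100%, 36%)


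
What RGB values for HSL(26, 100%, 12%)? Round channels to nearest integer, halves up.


H=26°, S=1.00, L=0.12
C = (1-|2L-1|)×S = (1-|-0.76|)×1.00 = 0.24
H' = H/60 = 26/60 ≈ 0.4333; X = C×(1-|H' mod 2 - 1|) = 0.104
m = L - C/2 = 0.12 - 0.12 = 0
Sector ⌊H'⌋ = 0 → (R',G',B') = (0.24, 0.104, 0.0)
RGB = ((R'+m)×255, (G'+m)×255, (B'+m)×255) = (61.2, 26.52, 0.0)
Round half up → RGB(61, 27, 0)


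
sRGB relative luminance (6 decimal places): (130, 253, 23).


Linearize each channel (sRGB transfer function): c = v/255; c_lin = c/12.92 if c ≤ 0.04045, else ((c+0.055)/1.055)^2.4
  R: 130/255 ≈ 0.509804 > 0.04045 → ((0.509804+0.055)/1.055)^2.4 ≈ 0.223228
  G: 253/255 ≈ 0.992157 > 0.04045 → ((0.992157+0.055)/1.055)^2.4 ≈ 0.982251
  B: 23/255 ≈ 0.090196 > 0.04045 → ((0.090196+0.055)/1.055)^2.4 ≈ 0.008568
R_lin = 0.223228, G_lin = 0.982251, B_lin = 0.008568
L = 0.2126×R + 0.7152×G + 0.0722×B
L = 0.2126×0.223228 + 0.7152×0.982251 + 0.0722×0.008568
L ≈ 0.750582


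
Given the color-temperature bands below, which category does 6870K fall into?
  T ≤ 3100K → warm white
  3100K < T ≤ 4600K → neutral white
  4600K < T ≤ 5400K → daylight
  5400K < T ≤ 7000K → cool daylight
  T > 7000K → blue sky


Temperature: 6870K
5400K < 6870K ≤ 7000K → cool daylight
Classification: cool daylight


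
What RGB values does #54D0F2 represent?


54 → 84 (R)
D0 → 208 (G)
F2 → 242 (B)
= RGB(84, 208, 242)


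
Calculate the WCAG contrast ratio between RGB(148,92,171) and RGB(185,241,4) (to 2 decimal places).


Linearize each sRGB channel c=v/255: c/12.92 if c ≤ 0.04045 else ((c+0.055)/1.055)^2.4
L = 0.2126×R_lin + 0.7152×G_lin + 0.0722×B_lin
Color 1 (148,92,171):
  R=148: 148/255≈0.5804 > 0.04045 → ((0.5804+0.055)/1.055)^2.4 ≈ 0.29614
  G=92: 92/255≈0.3608 > 0.04045 → ((0.3608+0.055)/1.055)^2.4 ≈ 0.10702
  B=171: 171/255≈0.6706 > 0.04045 → ((0.6706+0.055)/1.055)^2.4 ≈ 0.40724
  L1 = 0.2126×0.29614 + 0.7152×0.10702 + 0.0722×0.40724 ≈ 0.16890
Color 2 (185,241,4):
  R=185: 185/255≈0.7255 > 0.04045 → ((0.7255+0.055)/1.055)^2.4 ≈ 0.48515
  G=241: 241/255≈0.9451 > 0.04045 → ((0.9451+0.055)/1.055)^2.4 ≈ 0.87962
  B=4: 4/255≈0.0157 ≤ 0.04045 → 0.0157/12.92 ≈ 0.00121
  L2 = 0.2126×0.48515 + 0.7152×0.87962 + 0.0722×0.00121 ≈ 0.73234
Lighter = 0.73234, Darker = 0.16890
Ratio = (L_lighter + 0.05) / (L_darker + 0.05)
Ratio = (0.73234 + 0.05) / (0.16890 + 0.05) = 0.78234 / 0.21890 ≈ 3.5739
Ratio ≈ 3.57:1


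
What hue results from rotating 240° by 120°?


New hue = (H + rotation) mod 360
New hue = (240 + 120) mod 360
= 360 mod 360
= 0°


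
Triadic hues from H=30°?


Triadic: equally spaced at 120° intervals
H1 = 30°
H2 = (30 + 120) mod 360 = 150°
H3 = (30 + 240) mod 360 = 270°
Triadic = 30°, 150°, 270°


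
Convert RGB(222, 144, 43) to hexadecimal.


R = 222 → DE (hex)
G = 144 → 90 (hex)
B = 43 → 2B (hex)
Hex = #DE902B


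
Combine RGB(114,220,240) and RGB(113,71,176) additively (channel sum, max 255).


Additive: each channel = min(255, C₁+C₂)
R: 114+113 = 227 → 227
G: 220+71 = 291 → 255
B: 240+176 = 416 → 255
= RGB(227, 255, 255)


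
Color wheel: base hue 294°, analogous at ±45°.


Base hue: 294°
Left analog: (294 - 45) mod 360 = 249°
Right analog: (294 + 45) mod 360 = 339°
Analogous hues = 249° and 339°


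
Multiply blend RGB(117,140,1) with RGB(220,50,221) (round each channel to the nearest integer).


Multiply: C = A×B/255, rounded to nearest integer
R: 117×220/255 = 25740/255 ≈ 100.941 → 101
G: 140×50/255 = 7000/255 ≈ 27.451 → 27
B: 1×221/255 = 221/255 ≈ 0.867 → 1
= RGB(101, 27, 1)


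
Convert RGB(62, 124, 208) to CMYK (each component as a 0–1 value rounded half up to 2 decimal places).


R'=62/255≈0.2431, G'=124/255≈0.4863, B'=208/255≈0.8157
K = 1 - max(R',G',B') = 1 - 208/255 = 47/255 = 0.18431… → 0.18
(1-R'-K)/(1-K) simplifies to (max-R)/max with max = 208:
C = (208-62)/208 = 146/208 = 0.70192… → 0.70
M = (208-124)/208 = 84/208 = 0.40384… → 0.40
Y = (208-208)/208 = 0/208 = 0 → 0.00
= CMYK(0.70, 0.40, 0.00, 0.18)


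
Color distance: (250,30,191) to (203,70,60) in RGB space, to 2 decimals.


d = √[(R₁-R₂)² + (G₁-G₂)² + (B₁-B₂)²]
d = √[(250-203)² + (30-70)² + (191-60)²]
d = √[2209 + 1600 + 17161]
d = √20970
d ≈ 144.81


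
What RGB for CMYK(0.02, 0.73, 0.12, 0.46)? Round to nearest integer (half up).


R = 255 × (1-C) × (1-K) = 255 × 0.98 × 0.54 = 134.946 → 135
G = 255 × (1-M) × (1-K) = 255 × 0.27 × 0.54 = 37.179 → 37
B = 255 × (1-Y) × (1-K) = 255 × 0.88 × 0.54 = 121.176 → 121
= RGB(135, 37, 121)


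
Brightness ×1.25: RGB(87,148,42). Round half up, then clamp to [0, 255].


Multiply each channel by 1.25, round half up, clamp to [0, 255]
R: 87×1.25 = 108.75 → round → 109
G: 148×1.25 = 185
B: 42×1.25 = 52.5 → round → 53
= RGB(109, 185, 53)


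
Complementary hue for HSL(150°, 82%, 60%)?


Complement = opposite side of color wheel = hue + 180°
H' = (150 + 180) mod 360 = 330°
S and L unchanged.
= HSL(330°, 82%, 60%)


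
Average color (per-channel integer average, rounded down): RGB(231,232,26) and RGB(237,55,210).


Midpoint: each channel = ⌊(C₁+C₂)/2⌋
R: ⌊(231+237)/2⌋ = 234
G: ⌊(232+55)/2⌋ = 143
B: ⌊(26+210)/2⌋ = 118
= RGB(234, 143, 118)


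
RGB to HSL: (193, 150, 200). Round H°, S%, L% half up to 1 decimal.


Normalize: R'=193/255≈0.7569, G'=150/255≈0.5882, B'=200/255≈0.7843
Max=200/255, Min=150/255, Δ=Max-Min=50/255
L = (Max+Min)/2 = (200+150)/510 = 350/510 = 0.68627… → L = 68.6%
L > 0.5 → S = Δ/(2-Max-Min) = 50/(510-200-150) = 50/160 = 0.3125 → S = 31.3%
(the 1/255 factors cancel in S and H, so raw channel differences can be used)
Max is B' → H = 60 × ((R-G)/Δ + 4) = 60 × ((193-150)/50 + 4)
  43/50 + 4 = 0.86 + 4 = 4.86
  H = 60 × 4.86 = 291.6° → H = 291.6°
= HSL(291.6°, 31.3%, 68.6%)


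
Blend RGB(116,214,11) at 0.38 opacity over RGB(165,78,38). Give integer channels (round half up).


C = α×F + (1-α)×B, with 1-α = 0.62
R: 0.38×116 + 0.62×165 = 44.08 + 102.30 = 146.38 → 146
G: 0.38×214 + 0.62×78 = 81.32 + 48.36 = 129.68 → 130
B: 0.38×11 + 0.62×38 = 4.18 + 23.56 = 27.74 → 28
= RGB(146, 130, 28)


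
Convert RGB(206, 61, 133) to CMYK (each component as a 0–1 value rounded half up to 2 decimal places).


R'=206/255≈0.8078, G'=61/255≈0.2392, B'=133/255≈0.5216
K = 1 - max(R',G',B') = 1 - 206/255 = 49/255 = 0.19215… → 0.19
(1-R'-K)/(1-K) simplifies to (max-R)/max with max = 206:
C = (206-206)/206 = 0/206 = 0 → 0.00
M = (206-61)/206 = 145/206 = 0.70388… → 0.70
Y = (206-133)/206 = 73/206 = 0.35436… → 0.35
= CMYK(0.00, 0.70, 0.35, 0.19)


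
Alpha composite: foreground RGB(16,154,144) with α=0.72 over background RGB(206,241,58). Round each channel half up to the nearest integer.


C = α×F + (1-α)×B, with 1-α = 0.28
R: 0.72×16 + 0.28×206 = 11.52 + 57.68 = 69.20 → 69
G: 0.72×154 + 0.28×241 = 110.88 + 67.48 = 178.36 → 178
B: 0.72×144 + 0.28×58 = 103.68 + 16.24 = 119.92 → 120
= RGB(69, 178, 120)


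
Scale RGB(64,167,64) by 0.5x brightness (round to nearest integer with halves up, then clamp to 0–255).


Multiply each channel by 0.5, round half up, clamp to [0, 255]
R: 64×0.5 = 32
G: 167×0.5 = 83.5 → round → 84
B: 64×0.5 = 32
= RGB(32, 84, 32)


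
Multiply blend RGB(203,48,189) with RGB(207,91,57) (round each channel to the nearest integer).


Multiply: C = A×B/255, rounded to nearest integer
R: 203×207/255 = 42021/255 ≈ 164.788 → 165
G: 48×91/255 = 4368/255 ≈ 17.129 → 17
B: 189×57/255 = 10773/255 ≈ 42.247 → 42
= RGB(165, 17, 42)


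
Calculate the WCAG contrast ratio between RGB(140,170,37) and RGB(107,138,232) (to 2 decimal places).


Linearize each sRGB channel c=v/255: c/12.92 if c ≤ 0.04045 else ((c+0.055)/1.055)^2.4
L = 0.2126×R_lin + 0.7152×G_lin + 0.0722×B_lin
Color 1 (140,170,37):
  R=140: 140/255≈0.5490 > 0.04045 → ((0.5490+0.055)/1.055)^2.4 ≈ 0.26225
  G=170: 170/255≈0.6667 > 0.04045 → ((0.6667+0.055)/1.055)^2.4 ≈ 0.40198
  B=37: 37/255≈0.1451 > 0.04045 → ((0.1451+0.055)/1.055)^2.4 ≈ 0.01850
  L1 = 0.2126×0.26225 + 0.7152×0.40198 + 0.0722×0.01850 ≈ 0.34458
Color 2 (107,138,232):
  R=107: 107/255≈0.4196 > 0.04045 → ((0.4196+0.055)/1.055)^2.4 ≈ 0.14703
  G=138: 138/255≈0.5412 > 0.04045 → ((0.5412+0.055)/1.055)^2.4 ≈ 0.25415
  B=232: 232/255≈0.9098 > 0.04045 → ((0.9098+0.055)/1.055)^2.4 ≈ 0.80695
  L2 = 0.2126×0.14703 + 0.7152×0.25415 + 0.0722×0.80695 ≈ 0.27129
Lighter = 0.34458, Darker = 0.27129
Ratio = (L_lighter + 0.05) / (L_darker + 0.05)
Ratio = (0.34458 + 0.05) / (0.27129 + 0.05) = 0.39458 / 0.32129 ≈ 1.2281
Ratio ≈ 1.23:1


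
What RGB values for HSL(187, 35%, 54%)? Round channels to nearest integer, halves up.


H=187°, S=0.35, L=0.54
C = (1-|2L-1|)×S = (1-|0.08|)×0.35 = 0.322
H' = H/60 = 187/60 ≈ 3.1167; X = C×(1-|H' mod 2 - 1|) ≈ 0.2844
m = L - C/2 = 0.54 - 0.161 = 0.379
Sector ⌊H'⌋ = 3 → (R',G',B') = (0.0, ≈0.2844, 0.322)
RGB = ((R'+m)×255, (G'+m)×255, (B'+m)×255) = (96.645, 169.1755, 178.755)
Round half up → RGB(97, 169, 179)


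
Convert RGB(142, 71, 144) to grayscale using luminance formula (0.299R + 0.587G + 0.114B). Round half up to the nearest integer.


Gray = 0.299×R + 0.587×G + 0.114×B
Gray = 0.299×142 + 0.587×71 + 0.114×144
Gray = 42.458 + 41.677 + 16.416
Gray = 100.551 → round half up → 101
Gray = 101


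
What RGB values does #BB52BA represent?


BB → 187 (R)
52 → 82 (G)
BA → 186 (B)
= RGB(187, 82, 186)


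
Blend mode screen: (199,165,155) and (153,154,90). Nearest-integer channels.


Screen: C = 255 - (255-A)×(255-B)/255, rounded to nearest integer
R: 255 - (255-199)×(255-153)/255 = 255 - 5712/255 ≈ 255 - 22.400 = 232.600 → 233
G: 255 - (255-165)×(255-154)/255 = 255 - 9090/255 ≈ 255 - 35.647 = 219.353 → 219
B: 255 - (255-155)×(255-90)/255 = 255 - 16500/255 ≈ 255 - 64.706 = 190.294 → 190
= RGB(233, 219, 190)


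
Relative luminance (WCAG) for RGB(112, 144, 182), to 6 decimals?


Linearize each channel (sRGB transfer function): c = v/255; c_lin = c/12.92 if c ≤ 0.04045, else ((c+0.055)/1.055)^2.4
  R: 112/255 ≈ 0.439216 > 0.04045 → ((0.439216+0.055)/1.055)^2.4 ≈ 0.162029
  G: 144/255 ≈ 0.564706 > 0.04045 → ((0.564706+0.055)/1.055)^2.4 ≈ 0.278894
  B: 182/255 ≈ 0.713725 > 0.04045 → ((0.713725+0.055)/1.055)^2.4 ≈ 0.467784
R_lin = 0.162029, G_lin = 0.278894, B_lin = 0.467784
L = 0.2126×R + 0.7152×G + 0.0722×B
L = 0.2126×0.162029 + 0.7152×0.278894 + 0.0722×0.467784
L ≈ 0.267687


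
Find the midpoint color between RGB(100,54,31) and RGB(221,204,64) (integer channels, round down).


Midpoint: each channel = ⌊(C₁+C₂)/2⌋
R: ⌊(100+221)/2⌋ = 160
G: ⌊(54+204)/2⌋ = 129
B: ⌊(31+64)/2⌋ = 47
= RGB(160, 129, 47)


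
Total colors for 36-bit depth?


Colors = 2^bits = 2^36
= 68,719,476,736 colors


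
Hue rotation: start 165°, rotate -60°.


New hue = (H + rotation) mod 360
New hue = (165 -60) mod 360
= 105 mod 360
= 105°


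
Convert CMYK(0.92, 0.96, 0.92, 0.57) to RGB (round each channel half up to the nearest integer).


R = 255 × (1-C) × (1-K) = 255 × 0.08 × 0.43 = 8.772 → 9
G = 255 × (1-M) × (1-K) = 255 × 0.04 × 0.43 = 4.386 → 4
B = 255 × (1-Y) × (1-K) = 255 × 0.08 × 0.43 = 8.772 → 9
= RGB(9, 4, 9)


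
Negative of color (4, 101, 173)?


Invert: (255-R, 255-G, 255-B)
R: 255-4 = 251
G: 255-101 = 154
B: 255-173 = 82
= RGB(251, 154, 82)


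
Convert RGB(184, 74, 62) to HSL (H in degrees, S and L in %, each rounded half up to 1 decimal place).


Normalize: R'=184/255≈0.7216, G'=74/255≈0.2902, B'=62/255≈0.2431
Max=184/255, Min=62/255, Δ=Max-Min=122/255
L = (Max+Min)/2 = (184+62)/510 = 246/510 = 0.48235… → L = 48.2%
L ≤ 0.5 → S = Δ/(Max+Min) = 122/(184+62) = 122/246 = 0.49593… → S = 49.6%
(the 1/255 factors cancel in S and H, so raw channel differences can be used)
Max is R' → H = 60 × (((G-B)/Δ) mod 6) = 60 × (((74-62)/122) mod 6)
  12/122 = 0.0983…
  H = 60 × 0.0983… = 5.901…° → H = 5.9°
= HSL(5.9°, 49.6%, 48.2%)


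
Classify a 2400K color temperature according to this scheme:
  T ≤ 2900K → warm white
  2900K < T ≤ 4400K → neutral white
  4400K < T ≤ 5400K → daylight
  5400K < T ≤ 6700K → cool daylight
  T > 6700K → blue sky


Temperature: 2400K
2400K ≤ 2900K → warm white
Classification: warm white


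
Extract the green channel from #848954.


Color: #848954
R = 84 = 132
G = 89 = 137
B = 54 = 84
Green = 137


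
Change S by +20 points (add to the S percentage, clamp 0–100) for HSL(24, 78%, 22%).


Original S = 78%
Adjustment = +20 percentage points
New S = 78 + (20) = 98
Clamp to [0, 100] → 98
= HSL(24°, 98%, 22%)


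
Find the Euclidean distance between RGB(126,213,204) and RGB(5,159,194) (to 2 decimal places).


d = √[(R₁-R₂)² + (G₁-G₂)² + (B₁-B₂)²]
d = √[(126-5)² + (213-159)² + (204-194)²]
d = √[14641 + 2916 + 100]
d = √17657
d ≈ 132.88


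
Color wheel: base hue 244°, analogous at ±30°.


Base hue: 244°
Left analog: (244 - 30) mod 360 = 214°
Right analog: (244 + 30) mod 360 = 274°
Analogous hues = 214° and 274°


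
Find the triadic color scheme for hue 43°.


Triadic: equally spaced at 120° intervals
H1 = 43°
H2 = (43 + 120) mod 360 = 163°
H3 = (43 + 240) mod 360 = 283°
Triadic = 43°, 163°, 283°


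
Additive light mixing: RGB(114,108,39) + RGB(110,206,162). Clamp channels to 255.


Additive: each channel = min(255, C₁+C₂)
R: 114+110 = 224 → 224
G: 108+206 = 314 → 255
B: 39+162 = 201 → 201
= RGB(224, 255, 201)


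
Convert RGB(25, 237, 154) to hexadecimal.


R = 25 → 19 (hex)
G = 237 → ED (hex)
B = 154 → 9A (hex)
Hex = #19ED9A


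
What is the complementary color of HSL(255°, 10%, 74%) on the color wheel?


Complement = opposite side of color wheel = hue + 180°
H' = (255 + 180) mod 360 = 75°
S and L unchanged.
= HSL(75°, 10%, 74%)


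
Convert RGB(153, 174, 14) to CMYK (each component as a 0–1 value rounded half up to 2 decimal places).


R'=153/255≈0.6000, G'=174/255≈0.6824, B'=14/255≈0.0549
K = 1 - max(R',G',B') = 1 - 174/255 = 81/255 = 0.31764… → 0.32
(1-R'-K)/(1-K) simplifies to (max-R)/max with max = 174:
C = (174-153)/174 = 21/174 = 0.12068… → 0.12
M = (174-174)/174 = 0/174 = 0 → 0.00
Y = (174-14)/174 = 160/174 = 0.91954… → 0.92
= CMYK(0.12, 0.00, 0.92, 0.32)


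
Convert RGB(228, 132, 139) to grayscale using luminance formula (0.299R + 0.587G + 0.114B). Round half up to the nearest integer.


Gray = 0.299×R + 0.587×G + 0.114×B
Gray = 0.299×228 + 0.587×132 + 0.114×139
Gray = 68.172 + 77.484 + 15.846
Gray = 161.502 → round half up → 162
Gray = 162


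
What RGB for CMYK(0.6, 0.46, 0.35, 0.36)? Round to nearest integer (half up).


R = 255 × (1-C) × (1-K) = 255 × 0.40 × 0.64 = 65.28 → 65
G = 255 × (1-M) × (1-K) = 255 × 0.54 × 0.64 = 88.128 → 88
B = 255 × (1-Y) × (1-K) = 255 × 0.65 × 0.64 = 106.08 → 106
= RGB(65, 88, 106)


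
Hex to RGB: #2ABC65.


2A → 42 (R)
BC → 188 (G)
65 → 101 (B)
= RGB(42, 188, 101)


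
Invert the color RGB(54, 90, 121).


Invert: (255-R, 255-G, 255-B)
R: 255-54 = 201
G: 255-90 = 165
B: 255-121 = 134
= RGB(201, 165, 134)


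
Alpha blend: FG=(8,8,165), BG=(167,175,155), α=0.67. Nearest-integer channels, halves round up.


C = α×F + (1-α)×B, with 1-α = 0.33
R: 0.67×8 + 0.33×167 = 5.36 + 55.11 = 60.47 → 60
G: 0.67×8 + 0.33×175 = 5.36 + 57.75 = 63.11 → 63
B: 0.67×165 + 0.33×155 = 110.55 + 51.15 = 161.70 → 162
= RGB(60, 63, 162)


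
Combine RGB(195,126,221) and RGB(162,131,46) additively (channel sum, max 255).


Additive: each channel = min(255, C₁+C₂)
R: 195+162 = 357 → 255
G: 126+131 = 257 → 255
B: 221+46 = 267 → 255
= RGB(255, 255, 255)


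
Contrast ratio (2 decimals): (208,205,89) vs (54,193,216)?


Linearize each sRGB channel c=v/255: c/12.92 if c ≤ 0.04045 else ((c+0.055)/1.055)^2.4
L = 0.2126×R_lin + 0.7152×G_lin + 0.0722×B_lin
Color 1 (208,205,89):
  R=208: 208/255≈0.8157 > 0.04045 → ((0.8157+0.055)/1.055)^2.4 ≈ 0.63076
  G=205: 205/255≈0.8039 > 0.04045 → ((0.8039+0.055)/1.055)^2.4 ≈ 0.61050
  B=89: 89/255≈0.3490 > 0.04045 → ((0.3490+0.055)/1.055)^2.4 ≈ 0.09990
  L1 = 0.2126×0.63076 + 0.7152×0.61050 + 0.0722×0.09990 ≈ 0.57794
Color 2 (54,193,216):
  R=54: 54/255≈0.2118 > 0.04045 → ((0.2118+0.055)/1.055)^2.4 ≈ 0.03689
  G=193: 193/255≈0.7569 > 0.04045 → ((0.7569+0.055)/1.055)^2.4 ≈ 0.53328
  B=216: 216/255≈0.8471 > 0.04045 → ((0.8471+0.055)/1.055)^2.4 ≈ 0.68669
  L2 = 0.2126×0.03689 + 0.7152×0.53328 + 0.0722×0.68669 ≈ 0.43882
Lighter = 0.57794, Darker = 0.43882
Ratio = (L_lighter + 0.05) / (L_darker + 0.05)
Ratio = (0.57794 + 0.05) / (0.43882 + 0.05) = 0.62794 / 0.48882 ≈ 1.2846
Ratio ≈ 1.28:1


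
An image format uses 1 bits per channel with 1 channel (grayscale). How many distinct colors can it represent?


Total bits = 1 bits/channel × 1 channels = 1 bits
Distinct colors = 2^1
= 2 colors


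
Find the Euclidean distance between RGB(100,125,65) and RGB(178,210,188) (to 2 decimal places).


d = √[(R₁-R₂)² + (G₁-G₂)² + (B₁-B₂)²]
d = √[(100-178)² + (125-210)² + (65-188)²]
d = √[6084 + 7225 + 15129]
d = √28438
d ≈ 168.64


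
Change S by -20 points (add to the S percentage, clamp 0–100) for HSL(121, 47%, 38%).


Original S = 47%
Adjustment = -20 percentage points
New S = 47 + (-20) = 27
Clamp to [0, 100] → 27
= HSL(121°, 27%, 38%)


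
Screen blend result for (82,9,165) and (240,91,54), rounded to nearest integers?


Screen: C = 255 - (255-A)×(255-B)/255, rounded to nearest integer
R: 255 - (255-82)×(255-240)/255 = 255 - 2595/255 ≈ 255 - 10.176 = 244.824 → 245
G: 255 - (255-9)×(255-91)/255 = 255 - 40344/255 ≈ 255 - 158.212 = 96.788 → 97
B: 255 - (255-165)×(255-54)/255 = 255 - 18090/255 ≈ 255 - 70.941 = 184.059 → 184
= RGB(245, 97, 184)


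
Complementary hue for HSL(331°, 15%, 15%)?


Complement = opposite side of color wheel = hue + 180°
H' = (331 + 180) mod 360 = 151°
S and L unchanged.
= HSL(151°, 15%, 15%)


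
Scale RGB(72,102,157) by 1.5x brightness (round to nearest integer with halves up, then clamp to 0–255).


Multiply each channel by 1.5, round half up, clamp to [0, 255]
R: 72×1.5 = 108
G: 102×1.5 = 153
B: 157×1.5 = 235.5 → round → 236
= RGB(108, 153, 236)


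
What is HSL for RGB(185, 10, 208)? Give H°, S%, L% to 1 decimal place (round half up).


Normalize: R'=185/255≈0.7255, G'=10/255≈0.0392, B'=208/255≈0.8157
Max=208/255, Min=10/255, Δ=Max-Min=198/255
L = (Max+Min)/2 = (208+10)/510 = 218/510 = 0.42745… → L = 42.7%
L ≤ 0.5 → S = Δ/(Max+Min) = 198/(208+10) = 198/218 = 0.90825… → S = 90.8%
(the 1/255 factors cancel in S and H, so raw channel differences can be used)
Max is B' → H = 60 × ((R-G)/Δ + 4) = 60 × ((185-10)/198 + 4)
  175/198 + 4 = 0.8838… + 4 = 4.8838…
  H = 60 × 4.8838… = 293.030…° → H = 293.0°
= HSL(293.0°, 90.8%, 42.7%)
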